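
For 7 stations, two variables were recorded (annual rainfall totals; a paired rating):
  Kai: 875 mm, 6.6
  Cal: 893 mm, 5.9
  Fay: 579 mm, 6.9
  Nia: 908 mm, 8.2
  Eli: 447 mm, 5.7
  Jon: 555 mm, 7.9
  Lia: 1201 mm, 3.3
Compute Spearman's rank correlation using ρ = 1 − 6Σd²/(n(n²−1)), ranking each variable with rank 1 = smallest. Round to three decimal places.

-0.107

Ranks of variable 1: 4, 5, 3, 6, 1, 2, 7
Ranks of variable 2: 4, 3, 5, 7, 2, 6, 1
d = r₁ − r₂: 0, 2, -2, -1, -1, -4, 6
d²: 0, 4, 4, 1, 1, 16, 36; Σd² = 62
ρ = 1 − 6·62/(7·48) = 1 − 372/336 = -0.107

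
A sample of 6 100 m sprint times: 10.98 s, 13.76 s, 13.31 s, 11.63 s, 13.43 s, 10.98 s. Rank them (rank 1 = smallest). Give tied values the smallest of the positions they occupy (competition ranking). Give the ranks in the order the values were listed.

Sorted (ascending): 10.98, 10.98, 11.63, 13.31, 13.43, 13.76
The 2 values of 10.98 occupy positions 1–2 → each gets rank 1.

1, 6, 4, 3, 5, 1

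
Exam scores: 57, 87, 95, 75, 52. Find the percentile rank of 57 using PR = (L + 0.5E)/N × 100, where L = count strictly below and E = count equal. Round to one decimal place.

N = 5.
Strictly below 57: 1. Equal to 57: 1.
PR = (1 + 0.5·1)/5 × 100 = 30.0

30.0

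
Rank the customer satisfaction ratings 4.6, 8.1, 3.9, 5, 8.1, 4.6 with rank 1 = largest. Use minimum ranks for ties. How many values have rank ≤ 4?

Sorted (descending): 8.1, 8.1, 5, 4.6, 4.6, 3.9
The 2 values of 8.1 occupy positions 1–2 → each gets rank 1.
The 2 values of 4.6 occupy positions 4–5 → each gets rank 4.
Ranks ≤ 4: {1, 1, 3, 4, 4} → 5 values.

5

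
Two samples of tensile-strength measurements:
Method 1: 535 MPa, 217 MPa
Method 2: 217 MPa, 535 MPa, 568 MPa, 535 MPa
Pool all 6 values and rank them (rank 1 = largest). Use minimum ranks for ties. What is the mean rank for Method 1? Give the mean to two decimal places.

Sorted (descending): 568, 535, 535, 535, 217, 217
The 3 values of 535 occupy positions 2–4 → each gets rank 2.
The 2 values of 217 occupy positions 5–6 → each gets rank 5.
Method 1 values → pooled ranks: 535→2, 217→5
Mean rank = (2 + 5) / 2 = 3.50

3.50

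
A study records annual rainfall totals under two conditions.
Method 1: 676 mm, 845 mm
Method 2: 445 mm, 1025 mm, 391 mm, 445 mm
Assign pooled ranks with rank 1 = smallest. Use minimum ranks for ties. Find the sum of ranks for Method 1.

9

Sorted (ascending): 391, 445, 445, 676, 845, 1025
The 2 values of 445 occupy positions 2–3 → each gets rank 2.
Method 1 values → pooled ranks: 676→4, 845→5
Rank sum = 4 + 5 = 9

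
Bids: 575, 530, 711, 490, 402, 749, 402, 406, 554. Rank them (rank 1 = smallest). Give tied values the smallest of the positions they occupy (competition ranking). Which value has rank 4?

Sorted (ascending): 402, 402, 406, 490, 530, 554, 575, 711, 749
The 2 values of 402 occupy positions 1–2 → each gets rank 1.
Rank 4 → value 490.

490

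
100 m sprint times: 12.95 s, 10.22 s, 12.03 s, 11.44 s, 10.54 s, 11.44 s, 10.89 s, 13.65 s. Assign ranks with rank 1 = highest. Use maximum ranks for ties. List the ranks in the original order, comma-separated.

2, 8, 3, 5, 7, 5, 6, 1

Sorted (descending): 13.65, 12.95, 12.03, 11.44, 11.44, 10.89, 10.54, 10.22
The 2 values of 11.44 occupy positions 4–5 → each gets rank 5.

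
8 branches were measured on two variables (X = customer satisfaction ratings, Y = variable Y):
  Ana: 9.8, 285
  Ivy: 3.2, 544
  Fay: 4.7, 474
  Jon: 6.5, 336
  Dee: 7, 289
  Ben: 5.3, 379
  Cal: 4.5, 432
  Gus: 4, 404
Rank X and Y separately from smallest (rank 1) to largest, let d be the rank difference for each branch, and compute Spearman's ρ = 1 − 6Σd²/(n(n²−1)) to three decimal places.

Ranks of variable 1: 8, 1, 4, 6, 7, 5, 3, 2
Ranks of variable 2: 1, 8, 7, 3, 2, 4, 6, 5
d = r₁ − r₂: 7, -7, -3, 3, 5, 1, -3, -3
d²: 49, 49, 9, 9, 25, 1, 9, 9; Σd² = 160
ρ = 1 − 6·160/(8·63) = 1 − 960/504 = -0.905

-0.905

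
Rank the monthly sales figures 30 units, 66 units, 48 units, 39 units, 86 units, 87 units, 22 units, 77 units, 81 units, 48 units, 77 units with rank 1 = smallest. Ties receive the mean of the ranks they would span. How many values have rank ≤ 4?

Sorted (ascending): 22, 30, 39, 48, 48, 66, 77, 77, 81, 86, 87
The 2 values of 48 occupy positions 4–5 → average rank (4+5)/2 = 4.5.
The 2 values of 77 occupy positions 7–8 → average rank (7+8)/2 = 7.5.
Ranks ≤ 4: {1, 2, 3} → 3 values.

3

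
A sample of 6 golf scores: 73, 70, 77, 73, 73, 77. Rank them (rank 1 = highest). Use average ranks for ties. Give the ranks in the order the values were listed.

4, 6, 1.5, 4, 4, 1.5

Sorted (descending): 77, 77, 73, 73, 73, 70
The 2 values of 77 occupy positions 1–2 → average rank (1+2)/2 = 1.5.
The 3 values of 73 occupy positions 3–5 → average rank 4.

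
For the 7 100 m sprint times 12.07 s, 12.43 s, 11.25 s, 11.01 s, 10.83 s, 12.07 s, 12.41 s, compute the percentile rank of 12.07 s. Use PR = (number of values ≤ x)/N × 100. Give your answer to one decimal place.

71.4

N = 7.
Strictly below 12.07: 3. Equal to 12.07: 2.
PR = 5/7 × 100 = 71.4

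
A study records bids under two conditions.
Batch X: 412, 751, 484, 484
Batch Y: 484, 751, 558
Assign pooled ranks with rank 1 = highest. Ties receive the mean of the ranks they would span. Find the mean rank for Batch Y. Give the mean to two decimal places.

Sorted (descending): 751, 751, 558, 484, 484, 484, 412
The 2 values of 751 occupy positions 1–2 → average rank (1+2)/2 = 1.5.
The 3 values of 484 occupy positions 4–6 → average rank 5.
Batch Y values → pooled ranks: 484→5, 751→1.5, 558→3
Mean rank = (5 + 1.5 + 3) / 3 = 3.17

3.17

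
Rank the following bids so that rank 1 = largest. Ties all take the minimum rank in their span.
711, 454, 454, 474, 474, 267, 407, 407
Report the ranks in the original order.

1, 4, 4, 2, 2, 8, 6, 6

Sorted (descending): 711, 474, 474, 454, 454, 407, 407, 267
The 2 values of 474 occupy positions 2–3 → each gets rank 2.
The 2 values of 454 occupy positions 4–5 → each gets rank 4.
The 2 values of 407 occupy positions 6–7 → each gets rank 6.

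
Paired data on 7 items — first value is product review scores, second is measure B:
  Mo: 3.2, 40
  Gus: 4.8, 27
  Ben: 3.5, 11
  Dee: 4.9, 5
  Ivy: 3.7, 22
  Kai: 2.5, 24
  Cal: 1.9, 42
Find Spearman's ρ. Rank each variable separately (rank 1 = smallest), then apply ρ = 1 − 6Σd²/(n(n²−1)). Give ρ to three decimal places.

-0.679

Ranks of variable 1: 3, 6, 4, 7, 5, 2, 1
Ranks of variable 2: 6, 5, 2, 1, 3, 4, 7
d = r₁ − r₂: -3, 1, 2, 6, 2, -2, -6
d²: 9, 1, 4, 36, 4, 4, 36; Σd² = 94
ρ = 1 − 6·94/(7·48) = 1 − 564/336 = -0.679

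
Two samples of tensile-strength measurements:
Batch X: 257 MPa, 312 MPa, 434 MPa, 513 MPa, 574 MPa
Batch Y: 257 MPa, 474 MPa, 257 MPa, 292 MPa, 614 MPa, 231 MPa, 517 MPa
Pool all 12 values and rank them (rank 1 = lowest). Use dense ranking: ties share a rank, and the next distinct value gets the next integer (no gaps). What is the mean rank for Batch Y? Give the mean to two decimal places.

4.57

Sorted (ascending): 231, 257, 257, 257, 292, 312, 434, 474, 513, 517, 574, 614
The 3 values of 257 share dense rank 2.
Remaining distinct values take the next consecutive integers.
Batch Y values → pooled ranks: 257→2, 474→6, 257→2, 292→3, 614→10, 231→1, 517→8
Mean rank = (2 + 6 + 2 + 3 + 10 + 1 + 8) / 7 = 4.57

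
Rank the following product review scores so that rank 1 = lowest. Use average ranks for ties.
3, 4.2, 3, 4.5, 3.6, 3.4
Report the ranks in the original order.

Sorted (ascending): 3, 3, 3.4, 3.6, 4.2, 4.5
The 2 values of 3 occupy positions 1–2 → average rank (1+2)/2 = 1.5.

1.5, 5, 1.5, 6, 4, 3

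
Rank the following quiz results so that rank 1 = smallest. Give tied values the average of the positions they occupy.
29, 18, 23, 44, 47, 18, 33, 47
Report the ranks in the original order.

4, 1.5, 3, 6, 7.5, 1.5, 5, 7.5

Sorted (ascending): 18, 18, 23, 29, 33, 44, 47, 47
The 2 values of 18 occupy positions 1–2 → average rank (1+2)/2 = 1.5.
The 2 values of 47 occupy positions 7–8 → average rank (7+8)/2 = 7.5.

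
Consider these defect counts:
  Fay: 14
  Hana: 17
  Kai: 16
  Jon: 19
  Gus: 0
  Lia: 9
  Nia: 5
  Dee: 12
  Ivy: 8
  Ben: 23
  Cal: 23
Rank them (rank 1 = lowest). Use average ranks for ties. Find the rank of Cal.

10.5

Sorted (ascending): 0, 5, 8, 9, 12, 14, 16, 17, 19, 23, 23
The 2 values of 23 occupy positions 10–11 → average rank (10+11)/2 = 10.5.
Cal has value 23 → rank 10.5.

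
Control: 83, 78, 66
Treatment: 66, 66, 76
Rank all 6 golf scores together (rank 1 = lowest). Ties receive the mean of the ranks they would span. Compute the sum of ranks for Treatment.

Sorted (ascending): 66, 66, 66, 76, 78, 83
The 3 values of 66 occupy positions 1–3 → average rank 2.
Treatment values → pooled ranks: 66→2, 66→2, 76→4
Rank sum = 2 + 2 + 4 = 8

8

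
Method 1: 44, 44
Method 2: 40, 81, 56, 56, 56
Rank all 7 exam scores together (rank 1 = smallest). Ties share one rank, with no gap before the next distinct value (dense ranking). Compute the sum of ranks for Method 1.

4

Sorted (ascending): 40, 44, 44, 56, 56, 56, 81
The 2 values of 44 share dense rank 2.
The 3 values of 56 share dense rank 3.
Remaining distinct values take the next consecutive integers.
Method 1 values → pooled ranks: 44→2, 44→2
Rank sum = 2 + 2 = 4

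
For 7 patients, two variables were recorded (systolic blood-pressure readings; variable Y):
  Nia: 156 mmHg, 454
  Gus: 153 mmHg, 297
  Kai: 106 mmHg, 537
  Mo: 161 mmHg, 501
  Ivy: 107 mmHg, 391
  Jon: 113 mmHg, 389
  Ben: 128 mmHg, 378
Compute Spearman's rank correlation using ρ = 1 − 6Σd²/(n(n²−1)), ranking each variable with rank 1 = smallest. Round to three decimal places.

Ranks of variable 1: 6, 5, 1, 7, 2, 3, 4
Ranks of variable 2: 5, 1, 7, 6, 4, 3, 2
d = r₁ − r₂: 1, 4, -6, 1, -2, 0, 2
d²: 1, 16, 36, 1, 4, 0, 4; Σd² = 62
ρ = 1 − 6·62/(7·48) = 1 − 372/336 = -0.107

-0.107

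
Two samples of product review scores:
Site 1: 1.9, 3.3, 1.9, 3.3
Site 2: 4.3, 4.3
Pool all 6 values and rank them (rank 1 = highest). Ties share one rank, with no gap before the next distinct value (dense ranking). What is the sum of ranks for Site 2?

Sorted (descending): 4.3, 4.3, 3.3, 3.3, 1.9, 1.9
The 2 values of 4.3 share dense rank 1.
The 2 values of 3.3 share dense rank 2.
The 2 values of 1.9 share dense rank 3.
Site 2 values → pooled ranks: 4.3→1, 4.3→1
Rank sum = 1 + 1 = 2

2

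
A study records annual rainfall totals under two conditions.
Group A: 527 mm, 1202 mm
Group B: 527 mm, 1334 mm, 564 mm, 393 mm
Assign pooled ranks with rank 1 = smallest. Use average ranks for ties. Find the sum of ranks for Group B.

Sorted (ascending): 393, 527, 527, 564, 1202, 1334
The 2 values of 527 occupy positions 2–3 → average rank (2+3)/2 = 2.5.
Group B values → pooled ranks: 527→2.5, 1334→6, 564→4, 393→1
Rank sum = 2.5 + 6 + 4 + 1 = 13.5

13.5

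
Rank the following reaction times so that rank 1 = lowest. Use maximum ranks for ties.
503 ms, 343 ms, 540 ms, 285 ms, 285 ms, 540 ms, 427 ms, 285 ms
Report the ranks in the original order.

Sorted (ascending): 285, 285, 285, 343, 427, 503, 540, 540
The 3 values of 285 occupy positions 1–3 → each gets rank 3.
The 2 values of 540 occupy positions 7–8 → each gets rank 8.

6, 4, 8, 3, 3, 8, 5, 3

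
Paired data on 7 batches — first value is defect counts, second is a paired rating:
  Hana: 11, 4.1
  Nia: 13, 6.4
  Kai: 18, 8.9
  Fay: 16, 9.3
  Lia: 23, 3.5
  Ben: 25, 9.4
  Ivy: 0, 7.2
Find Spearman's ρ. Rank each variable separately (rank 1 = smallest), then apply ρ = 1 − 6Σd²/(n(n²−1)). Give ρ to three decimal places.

Ranks of variable 1: 2, 3, 5, 4, 6, 7, 1
Ranks of variable 2: 2, 3, 5, 6, 1, 7, 4
d = r₁ − r₂: 0, 0, 0, -2, 5, 0, -3
d²: 0, 0, 0, 4, 25, 0, 9; Σd² = 38
ρ = 1 − 6·38/(7·48) = 1 − 228/336 = 0.321

0.321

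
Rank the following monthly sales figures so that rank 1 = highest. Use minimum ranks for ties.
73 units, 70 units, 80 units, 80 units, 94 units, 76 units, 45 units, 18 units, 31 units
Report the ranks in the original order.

5, 6, 2, 2, 1, 4, 7, 9, 8

Sorted (descending): 94, 80, 80, 76, 73, 70, 45, 31, 18
The 2 values of 80 occupy positions 2–3 → each gets rank 2.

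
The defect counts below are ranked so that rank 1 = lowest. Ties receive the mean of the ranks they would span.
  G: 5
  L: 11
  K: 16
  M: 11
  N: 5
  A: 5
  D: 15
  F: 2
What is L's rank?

5.5

Sorted (ascending): 2, 5, 5, 5, 11, 11, 15, 16
The 3 values of 5 occupy positions 2–4 → average rank 3.
The 2 values of 11 occupy positions 5–6 → average rank (5+6)/2 = 5.5.
L has value 11 → rank 5.5.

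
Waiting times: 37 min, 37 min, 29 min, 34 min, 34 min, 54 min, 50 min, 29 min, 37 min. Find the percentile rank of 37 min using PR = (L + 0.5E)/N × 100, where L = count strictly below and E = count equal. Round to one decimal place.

N = 9.
Strictly below 37: 4. Equal to 37: 3.
PR = (4 + 0.5·3)/9 × 100 = 61.1

61.1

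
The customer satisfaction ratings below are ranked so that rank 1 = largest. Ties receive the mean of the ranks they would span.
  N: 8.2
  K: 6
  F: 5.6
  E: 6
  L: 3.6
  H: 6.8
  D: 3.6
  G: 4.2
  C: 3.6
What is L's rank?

Sorted (descending): 8.2, 6.8, 6, 6, 5.6, 4.2, 3.6, 3.6, 3.6
The 2 values of 6 occupy positions 3–4 → average rank (3+4)/2 = 3.5.
The 3 values of 3.6 occupy positions 7–9 → average rank 8.
L has value 3.6 → rank 8.

8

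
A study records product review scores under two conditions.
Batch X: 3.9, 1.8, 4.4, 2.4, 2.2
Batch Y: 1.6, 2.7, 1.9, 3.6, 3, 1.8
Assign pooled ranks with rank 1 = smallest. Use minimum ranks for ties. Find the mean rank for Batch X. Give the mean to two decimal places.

Sorted (ascending): 1.6, 1.8, 1.8, 1.9, 2.2, 2.4, 2.7, 3, 3.6, 3.9, 4.4
The 2 values of 1.8 occupy positions 2–3 → each gets rank 2.
Batch X values → pooled ranks: 3.9→10, 1.8→2, 4.4→11, 2.4→6, 2.2→5
Mean rank = (10 + 2 + 11 + 6 + 5) / 5 = 6.80

6.80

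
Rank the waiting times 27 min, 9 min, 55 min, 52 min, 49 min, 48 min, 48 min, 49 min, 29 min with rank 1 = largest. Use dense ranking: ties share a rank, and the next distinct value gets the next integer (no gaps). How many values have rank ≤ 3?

4

Sorted (descending): 55, 52, 49, 49, 48, 48, 29, 27, 9
The 2 values of 49 share dense rank 3.
The 2 values of 48 share dense rank 4.
Remaining distinct values take the next consecutive integers.
Ranks ≤ 3: {1, 2, 3, 3} → 4 values.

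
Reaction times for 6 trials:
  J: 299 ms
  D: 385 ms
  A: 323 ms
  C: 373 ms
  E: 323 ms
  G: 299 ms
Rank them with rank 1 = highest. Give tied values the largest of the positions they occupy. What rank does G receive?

Sorted (descending): 385, 373, 323, 323, 299, 299
The 2 values of 323 occupy positions 3–4 → each gets rank 4.
The 2 values of 299 occupy positions 5–6 → each gets rank 6.
G has value 299 ms → rank 6.

6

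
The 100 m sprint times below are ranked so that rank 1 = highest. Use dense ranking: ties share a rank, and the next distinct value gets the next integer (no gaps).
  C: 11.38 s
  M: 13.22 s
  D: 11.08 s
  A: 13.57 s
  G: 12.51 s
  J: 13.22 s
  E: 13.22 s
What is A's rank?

1

Sorted (descending): 13.57, 13.22, 13.22, 13.22, 12.51, 11.38, 11.08
The 3 values of 13.22 share dense rank 2.
Remaining distinct values take the next consecutive integers.
A has value 13.57 s → rank 1.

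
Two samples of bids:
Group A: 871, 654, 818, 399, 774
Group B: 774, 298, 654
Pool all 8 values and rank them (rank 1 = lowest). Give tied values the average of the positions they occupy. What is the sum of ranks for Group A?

Sorted (ascending): 298, 399, 654, 654, 774, 774, 818, 871
The 2 values of 654 occupy positions 3–4 → average rank (3+4)/2 = 3.5.
The 2 values of 774 occupy positions 5–6 → average rank (5+6)/2 = 5.5.
Group A values → pooled ranks: 871→8, 654→3.5, 818→7, 399→2, 774→5.5
Rank sum = 8 + 3.5 + 7 + 2 + 5.5 = 26

26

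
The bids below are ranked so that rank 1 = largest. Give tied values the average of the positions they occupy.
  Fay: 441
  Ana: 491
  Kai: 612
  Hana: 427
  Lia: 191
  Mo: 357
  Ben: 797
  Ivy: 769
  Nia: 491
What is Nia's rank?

4.5

Sorted (descending): 797, 769, 612, 491, 491, 441, 427, 357, 191
The 2 values of 491 occupy positions 4–5 → average rank (4+5)/2 = 4.5.
Nia has value 491 → rank 4.5.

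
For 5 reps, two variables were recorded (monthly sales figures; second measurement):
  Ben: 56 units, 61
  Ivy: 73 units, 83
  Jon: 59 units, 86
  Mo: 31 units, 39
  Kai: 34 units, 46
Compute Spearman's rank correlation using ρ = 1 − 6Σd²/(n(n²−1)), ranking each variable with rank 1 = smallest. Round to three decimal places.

0.900

Ranks of variable 1: 3, 5, 4, 1, 2
Ranks of variable 2: 3, 4, 5, 1, 2
d = r₁ − r₂: 0, 1, -1, 0, 0
d²: 0, 1, 1, 0, 0; Σd² = 2
ρ = 1 − 6·2/(5·24) = 1 − 12/120 = 0.900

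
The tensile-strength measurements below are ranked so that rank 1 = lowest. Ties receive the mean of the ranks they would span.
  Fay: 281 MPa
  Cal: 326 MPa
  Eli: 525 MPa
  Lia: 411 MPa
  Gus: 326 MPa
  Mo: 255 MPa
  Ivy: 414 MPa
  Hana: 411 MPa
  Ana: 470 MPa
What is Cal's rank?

Sorted (ascending): 255, 281, 326, 326, 411, 411, 414, 470, 525
The 2 values of 326 occupy positions 3–4 → average rank (3+4)/2 = 3.5.
The 2 values of 411 occupy positions 5–6 → average rank (5+6)/2 = 5.5.
Cal has value 326 MPa → rank 3.5.

3.5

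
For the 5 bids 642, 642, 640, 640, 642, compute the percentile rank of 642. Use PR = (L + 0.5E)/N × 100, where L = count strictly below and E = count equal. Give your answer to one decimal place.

70.0

N = 5.
Strictly below 642: 2. Equal to 642: 3.
PR = (2 + 0.5·3)/5 × 100 = 70.0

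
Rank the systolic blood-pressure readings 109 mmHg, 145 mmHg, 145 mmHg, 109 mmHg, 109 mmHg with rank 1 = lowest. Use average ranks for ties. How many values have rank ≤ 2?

3

Sorted (ascending): 109, 109, 109, 145, 145
The 3 values of 109 occupy positions 1–3 → average rank 2.
The 2 values of 145 occupy positions 4–5 → average rank (4+5)/2 = 4.5.
Ranks ≤ 2: {2, 2, 2} → 3 values.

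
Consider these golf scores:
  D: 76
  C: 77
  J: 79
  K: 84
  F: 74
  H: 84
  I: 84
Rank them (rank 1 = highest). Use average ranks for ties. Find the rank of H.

Sorted (descending): 84, 84, 84, 79, 77, 76, 74
The 3 values of 84 occupy positions 1–3 → average rank 2.
H has value 84 → rank 2.

2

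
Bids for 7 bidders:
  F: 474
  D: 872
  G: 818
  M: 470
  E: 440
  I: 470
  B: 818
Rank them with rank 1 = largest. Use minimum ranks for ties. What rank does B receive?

2

Sorted (descending): 872, 818, 818, 474, 470, 470, 440
The 2 values of 818 occupy positions 2–3 → each gets rank 2.
The 2 values of 470 occupy positions 5–6 → each gets rank 5.
B has value 818 → rank 2.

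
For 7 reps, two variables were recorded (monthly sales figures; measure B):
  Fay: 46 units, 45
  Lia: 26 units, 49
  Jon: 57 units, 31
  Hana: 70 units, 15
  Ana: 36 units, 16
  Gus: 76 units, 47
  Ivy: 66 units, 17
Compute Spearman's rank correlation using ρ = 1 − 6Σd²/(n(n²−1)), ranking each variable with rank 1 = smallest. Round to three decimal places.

-0.250

Ranks of variable 1: 3, 1, 4, 6, 2, 7, 5
Ranks of variable 2: 5, 7, 4, 1, 2, 6, 3
d = r₁ − r₂: -2, -6, 0, 5, 0, 1, 2
d²: 4, 36, 0, 25, 0, 1, 4; Σd² = 70
ρ = 1 − 6·70/(7·48) = 1 − 420/336 = -0.250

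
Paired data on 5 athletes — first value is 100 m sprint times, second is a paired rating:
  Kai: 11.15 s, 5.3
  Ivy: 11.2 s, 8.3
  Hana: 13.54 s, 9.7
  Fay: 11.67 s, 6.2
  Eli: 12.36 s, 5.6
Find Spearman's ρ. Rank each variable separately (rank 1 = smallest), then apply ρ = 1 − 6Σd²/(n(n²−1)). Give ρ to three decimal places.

0.600

Ranks of variable 1: 1, 2, 5, 3, 4
Ranks of variable 2: 1, 4, 5, 3, 2
d = r₁ − r₂: 0, -2, 0, 0, 2
d²: 0, 4, 0, 0, 4; Σd² = 8
ρ = 1 − 6·8/(5·24) = 1 − 48/120 = 0.600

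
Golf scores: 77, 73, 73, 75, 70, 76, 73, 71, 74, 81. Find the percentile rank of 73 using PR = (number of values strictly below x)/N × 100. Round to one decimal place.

20.0

N = 10.
Strictly below 73: 2. Equal to 73: 3.
PR = 2/10 × 100 = 20.0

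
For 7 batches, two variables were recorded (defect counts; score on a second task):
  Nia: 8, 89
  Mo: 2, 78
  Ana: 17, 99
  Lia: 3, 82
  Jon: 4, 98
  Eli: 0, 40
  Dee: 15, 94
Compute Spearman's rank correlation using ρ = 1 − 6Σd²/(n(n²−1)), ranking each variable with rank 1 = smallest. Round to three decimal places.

Ranks of variable 1: 5, 2, 7, 3, 4, 1, 6
Ranks of variable 2: 4, 2, 7, 3, 6, 1, 5
d = r₁ − r₂: 1, 0, 0, 0, -2, 0, 1
d²: 1, 0, 0, 0, 4, 0, 1; Σd² = 6
ρ = 1 − 6·6/(7·48) = 1 − 36/336 = 0.893

0.893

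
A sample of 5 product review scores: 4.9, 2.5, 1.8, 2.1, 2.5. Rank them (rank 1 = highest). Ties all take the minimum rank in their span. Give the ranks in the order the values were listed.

1, 2, 5, 4, 2

Sorted (descending): 4.9, 2.5, 2.5, 2.1, 1.8
The 2 values of 2.5 occupy positions 2–3 → each gets rank 2.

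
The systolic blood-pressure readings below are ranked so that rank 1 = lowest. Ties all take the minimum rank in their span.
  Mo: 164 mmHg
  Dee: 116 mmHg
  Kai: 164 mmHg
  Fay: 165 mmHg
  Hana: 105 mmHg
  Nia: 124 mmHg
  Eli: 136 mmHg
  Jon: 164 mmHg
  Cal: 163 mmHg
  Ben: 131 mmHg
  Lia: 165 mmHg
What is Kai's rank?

7

Sorted (ascending): 105, 116, 124, 131, 136, 163, 164, 164, 164, 165, 165
The 3 values of 164 occupy positions 7–9 → each gets rank 7.
The 2 values of 165 occupy positions 10–11 → each gets rank 10.
Kai has value 164 mmHg → rank 7.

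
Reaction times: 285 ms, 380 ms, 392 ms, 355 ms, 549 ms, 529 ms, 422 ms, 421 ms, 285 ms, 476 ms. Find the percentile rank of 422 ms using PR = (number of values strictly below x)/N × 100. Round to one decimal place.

N = 10.
Strictly below 422: 6. Equal to 422: 1.
PR = 6/10 × 100 = 60.0

60.0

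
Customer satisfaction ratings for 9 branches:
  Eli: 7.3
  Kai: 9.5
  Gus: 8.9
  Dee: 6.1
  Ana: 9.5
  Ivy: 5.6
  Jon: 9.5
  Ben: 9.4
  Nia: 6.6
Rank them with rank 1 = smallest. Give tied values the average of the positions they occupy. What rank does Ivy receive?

Sorted (ascending): 5.6, 6.1, 6.6, 7.3, 8.9, 9.4, 9.5, 9.5, 9.5
The 3 values of 9.5 occupy positions 7–9 → average rank 8.
Ivy has value 5.6 → rank 1.

1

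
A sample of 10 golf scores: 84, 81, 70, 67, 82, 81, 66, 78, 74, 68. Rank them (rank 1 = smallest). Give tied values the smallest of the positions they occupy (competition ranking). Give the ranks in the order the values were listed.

Sorted (ascending): 66, 67, 68, 70, 74, 78, 81, 81, 82, 84
The 2 values of 81 occupy positions 7–8 → each gets rank 7.

10, 7, 4, 2, 9, 7, 1, 6, 5, 3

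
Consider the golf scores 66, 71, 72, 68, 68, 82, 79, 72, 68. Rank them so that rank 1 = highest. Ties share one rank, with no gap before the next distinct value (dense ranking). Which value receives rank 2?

79

Sorted (descending): 82, 79, 72, 72, 71, 68, 68, 68, 66
The 2 values of 72 share dense rank 3.
The 3 values of 68 share dense rank 5.
Remaining distinct values take the next consecutive integers.
Rank 2 → value 79.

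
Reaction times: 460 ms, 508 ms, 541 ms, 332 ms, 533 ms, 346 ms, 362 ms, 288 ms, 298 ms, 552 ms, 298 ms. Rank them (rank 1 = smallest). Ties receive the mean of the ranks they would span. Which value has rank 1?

Sorted (ascending): 288, 298, 298, 332, 346, 362, 460, 508, 533, 541, 552
The 2 values of 298 occupy positions 2–3 → average rank (2+3)/2 = 2.5.
Rank 1 → value 288.

288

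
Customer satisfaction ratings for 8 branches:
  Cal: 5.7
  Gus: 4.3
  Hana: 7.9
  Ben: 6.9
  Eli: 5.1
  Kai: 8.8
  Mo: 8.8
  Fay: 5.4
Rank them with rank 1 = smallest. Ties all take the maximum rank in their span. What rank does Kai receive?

8

Sorted (ascending): 4.3, 5.1, 5.4, 5.7, 6.9, 7.9, 8.8, 8.8
The 2 values of 8.8 occupy positions 7–8 → each gets rank 8.
Kai has value 8.8 → rank 8.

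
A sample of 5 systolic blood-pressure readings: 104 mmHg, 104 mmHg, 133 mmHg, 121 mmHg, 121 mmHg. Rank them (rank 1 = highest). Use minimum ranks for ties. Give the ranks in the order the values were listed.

Sorted (descending): 133, 121, 121, 104, 104
The 2 values of 121 occupy positions 2–3 → each gets rank 2.
The 2 values of 104 occupy positions 4–5 → each gets rank 4.

4, 4, 1, 2, 2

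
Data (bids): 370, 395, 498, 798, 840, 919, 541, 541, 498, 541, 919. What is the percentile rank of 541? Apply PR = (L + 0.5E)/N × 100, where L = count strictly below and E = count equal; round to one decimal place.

50.0

N = 11.
Strictly below 541: 4. Equal to 541: 3.
PR = (4 + 0.5·3)/11 × 100 = 50.0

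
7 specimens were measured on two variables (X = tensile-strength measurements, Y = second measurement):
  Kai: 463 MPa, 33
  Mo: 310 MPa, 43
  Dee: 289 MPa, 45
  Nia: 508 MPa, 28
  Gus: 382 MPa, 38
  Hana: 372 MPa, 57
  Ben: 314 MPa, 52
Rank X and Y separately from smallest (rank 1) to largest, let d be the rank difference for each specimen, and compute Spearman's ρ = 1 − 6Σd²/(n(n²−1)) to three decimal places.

-0.679

Ranks of variable 1: 6, 2, 1, 7, 5, 4, 3
Ranks of variable 2: 2, 4, 5, 1, 3, 7, 6
d = r₁ − r₂: 4, -2, -4, 6, 2, -3, -3
d²: 16, 4, 16, 36, 4, 9, 9; Σd² = 94
ρ = 1 − 6·94/(7·48) = 1 − 564/336 = -0.679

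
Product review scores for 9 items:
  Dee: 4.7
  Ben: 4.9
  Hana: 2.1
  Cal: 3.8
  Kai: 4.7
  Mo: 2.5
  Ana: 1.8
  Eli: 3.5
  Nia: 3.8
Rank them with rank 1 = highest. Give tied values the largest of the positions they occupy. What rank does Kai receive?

3

Sorted (descending): 4.9, 4.7, 4.7, 3.8, 3.8, 3.5, 2.5, 2.1, 1.8
The 2 values of 4.7 occupy positions 2–3 → each gets rank 3.
The 2 values of 3.8 occupy positions 4–5 → each gets rank 5.
Kai has value 4.7 → rank 3.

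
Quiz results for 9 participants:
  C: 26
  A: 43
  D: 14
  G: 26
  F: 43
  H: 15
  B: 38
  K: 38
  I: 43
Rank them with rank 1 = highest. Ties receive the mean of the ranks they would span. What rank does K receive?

Sorted (descending): 43, 43, 43, 38, 38, 26, 26, 15, 14
The 3 values of 43 occupy positions 1–3 → average rank 2.
The 2 values of 38 occupy positions 4–5 → average rank (4+5)/2 = 4.5.
The 2 values of 26 occupy positions 6–7 → average rank (6+7)/2 = 6.5.
K has value 38 → rank 4.5.

4.5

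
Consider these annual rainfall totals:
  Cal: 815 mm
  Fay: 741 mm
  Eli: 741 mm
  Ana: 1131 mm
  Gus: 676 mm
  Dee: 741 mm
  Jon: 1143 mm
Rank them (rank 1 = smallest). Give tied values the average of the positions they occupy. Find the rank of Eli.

Sorted (ascending): 676, 741, 741, 741, 815, 1131, 1143
The 3 values of 741 occupy positions 2–4 → average rank 3.
Eli has value 741 mm → rank 3.

3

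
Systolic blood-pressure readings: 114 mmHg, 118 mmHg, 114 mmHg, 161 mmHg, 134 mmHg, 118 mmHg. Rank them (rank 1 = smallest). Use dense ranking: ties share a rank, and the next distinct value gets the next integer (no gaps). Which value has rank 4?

161

Sorted (ascending): 114, 114, 118, 118, 134, 161
The 2 values of 114 share dense rank 1.
The 2 values of 118 share dense rank 2.
Remaining distinct values take the next consecutive integers.
Rank 4 → value 161.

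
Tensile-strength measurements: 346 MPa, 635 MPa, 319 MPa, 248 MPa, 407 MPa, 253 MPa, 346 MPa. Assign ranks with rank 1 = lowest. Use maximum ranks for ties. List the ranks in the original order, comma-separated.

Sorted (ascending): 248, 253, 319, 346, 346, 407, 635
The 2 values of 346 occupy positions 4–5 → each gets rank 5.

5, 7, 3, 1, 6, 2, 5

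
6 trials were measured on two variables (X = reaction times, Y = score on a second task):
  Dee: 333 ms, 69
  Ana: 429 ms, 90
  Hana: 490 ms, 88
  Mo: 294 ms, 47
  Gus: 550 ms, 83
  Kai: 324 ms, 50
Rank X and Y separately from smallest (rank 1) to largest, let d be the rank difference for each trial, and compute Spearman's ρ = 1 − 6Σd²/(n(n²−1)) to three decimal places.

0.771

Ranks of variable 1: 3, 4, 5, 1, 6, 2
Ranks of variable 2: 3, 6, 5, 1, 4, 2
d = r₁ − r₂: 0, -2, 0, 0, 2, 0
d²: 0, 4, 0, 0, 4, 0; Σd² = 8
ρ = 1 − 6·8/(6·35) = 1 − 48/210 = 0.771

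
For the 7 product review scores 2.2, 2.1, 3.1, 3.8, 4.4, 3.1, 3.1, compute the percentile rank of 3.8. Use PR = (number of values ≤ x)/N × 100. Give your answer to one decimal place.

85.7

N = 7.
Strictly below 3.8: 5. Equal to 3.8: 1.
PR = 6/7 × 100 = 85.7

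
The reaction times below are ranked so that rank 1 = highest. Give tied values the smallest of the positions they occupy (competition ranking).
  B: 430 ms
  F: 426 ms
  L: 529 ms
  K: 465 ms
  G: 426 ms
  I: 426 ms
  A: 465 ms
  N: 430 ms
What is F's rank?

Sorted (descending): 529, 465, 465, 430, 430, 426, 426, 426
The 2 values of 465 occupy positions 2–3 → each gets rank 2.
The 2 values of 430 occupy positions 4–5 → each gets rank 4.
The 3 values of 426 occupy positions 6–8 → each gets rank 6.
F has value 426 ms → rank 6.

6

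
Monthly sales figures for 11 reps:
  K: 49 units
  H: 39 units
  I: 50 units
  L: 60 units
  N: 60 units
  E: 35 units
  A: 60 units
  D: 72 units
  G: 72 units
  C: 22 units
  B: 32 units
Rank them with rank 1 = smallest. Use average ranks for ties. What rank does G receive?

10.5

Sorted (ascending): 22, 32, 35, 39, 49, 50, 60, 60, 60, 72, 72
The 3 values of 60 occupy positions 7–9 → average rank 8.
The 2 values of 72 occupy positions 10–11 → average rank (10+11)/2 = 10.5.
G has value 72 units → rank 10.5.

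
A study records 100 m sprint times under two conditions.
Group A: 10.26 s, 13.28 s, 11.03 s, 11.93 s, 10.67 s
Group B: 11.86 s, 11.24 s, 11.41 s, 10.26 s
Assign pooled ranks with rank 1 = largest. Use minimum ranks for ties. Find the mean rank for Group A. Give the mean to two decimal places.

Sorted (descending): 13.28, 11.93, 11.86, 11.41, 11.24, 11.03, 10.67, 10.26, 10.26
The 2 values of 10.26 occupy positions 8–9 → each gets rank 8.
Group A values → pooled ranks: 10.26→8, 13.28→1, 11.03→6, 11.93→2, 10.67→7
Mean rank = (8 + 1 + 6 + 2 + 7) / 5 = 4.80

4.80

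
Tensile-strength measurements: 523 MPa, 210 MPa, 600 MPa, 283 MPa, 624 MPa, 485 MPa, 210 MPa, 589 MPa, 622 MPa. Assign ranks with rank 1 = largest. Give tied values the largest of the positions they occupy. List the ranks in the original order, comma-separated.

5, 9, 3, 7, 1, 6, 9, 4, 2

Sorted (descending): 624, 622, 600, 589, 523, 485, 283, 210, 210
The 2 values of 210 occupy positions 8–9 → each gets rank 9.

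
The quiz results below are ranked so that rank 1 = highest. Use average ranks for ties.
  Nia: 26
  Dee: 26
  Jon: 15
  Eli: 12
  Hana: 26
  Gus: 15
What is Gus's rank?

Sorted (descending): 26, 26, 26, 15, 15, 12
The 3 values of 26 occupy positions 1–3 → average rank 2.
The 2 values of 15 occupy positions 4–5 → average rank (4+5)/2 = 4.5.
Gus has value 15 → rank 4.5.

4.5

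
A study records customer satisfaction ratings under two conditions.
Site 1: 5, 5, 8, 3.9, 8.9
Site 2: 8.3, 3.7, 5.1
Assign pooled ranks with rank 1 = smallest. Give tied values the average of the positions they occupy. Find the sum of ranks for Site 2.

13

Sorted (ascending): 3.7, 3.9, 5, 5, 5.1, 8, 8.3, 8.9
The 2 values of 5 occupy positions 3–4 → average rank (3+4)/2 = 3.5.
Site 2 values → pooled ranks: 8.3→7, 3.7→1, 5.1→5
Rank sum = 7 + 1 + 5 = 13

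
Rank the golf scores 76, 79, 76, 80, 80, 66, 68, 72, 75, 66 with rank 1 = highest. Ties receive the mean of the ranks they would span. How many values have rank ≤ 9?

8

Sorted (descending): 80, 80, 79, 76, 76, 75, 72, 68, 66, 66
The 2 values of 80 occupy positions 1–2 → average rank (1+2)/2 = 1.5.
The 2 values of 76 occupy positions 4–5 → average rank (4+5)/2 = 4.5.
The 2 values of 66 occupy positions 9–10 → average rank (9+10)/2 = 9.5.
Ranks ≤ 9: {1.5, 1.5, 3, 4.5, 4.5, 6, 7, 8} → 8 values.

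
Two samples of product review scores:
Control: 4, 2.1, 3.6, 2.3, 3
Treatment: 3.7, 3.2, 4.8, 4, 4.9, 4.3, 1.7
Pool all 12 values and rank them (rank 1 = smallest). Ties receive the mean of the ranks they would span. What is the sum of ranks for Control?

23.5

Sorted (ascending): 1.7, 2.1, 2.3, 3, 3.2, 3.6, 3.7, 4, 4, 4.3, 4.8, 4.9
The 2 values of 4 occupy positions 8–9 → average rank (8+9)/2 = 8.5.
Control values → pooled ranks: 4→8.5, 2.1→2, 3.6→6, 2.3→3, 3→4
Rank sum = 8.5 + 2 + 6 + 3 + 4 = 23.5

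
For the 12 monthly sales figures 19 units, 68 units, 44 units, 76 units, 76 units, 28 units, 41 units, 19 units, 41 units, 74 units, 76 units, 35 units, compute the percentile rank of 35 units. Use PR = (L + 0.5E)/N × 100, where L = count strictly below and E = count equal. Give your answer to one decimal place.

29.2

N = 12.
Strictly below 35: 3. Equal to 35: 1.
PR = (3 + 0.5·1)/12 × 100 = 29.2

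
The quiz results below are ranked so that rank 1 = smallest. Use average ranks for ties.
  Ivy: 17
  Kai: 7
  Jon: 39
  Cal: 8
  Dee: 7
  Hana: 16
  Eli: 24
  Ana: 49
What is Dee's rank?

1.5

Sorted (ascending): 7, 7, 8, 16, 17, 24, 39, 49
The 2 values of 7 occupy positions 1–2 → average rank (1+2)/2 = 1.5.
Dee has value 7 → rank 1.5.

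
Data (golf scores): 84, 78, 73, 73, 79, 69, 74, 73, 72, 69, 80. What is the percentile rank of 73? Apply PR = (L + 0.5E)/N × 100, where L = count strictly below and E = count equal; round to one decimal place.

40.9

N = 11.
Strictly below 73: 3. Equal to 73: 3.
PR = (3 + 0.5·3)/11 × 100 = 40.9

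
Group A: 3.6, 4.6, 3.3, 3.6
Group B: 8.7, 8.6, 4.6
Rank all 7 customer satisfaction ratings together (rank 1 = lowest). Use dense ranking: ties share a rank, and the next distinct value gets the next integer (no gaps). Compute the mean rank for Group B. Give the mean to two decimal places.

4.00

Sorted (ascending): 3.3, 3.6, 3.6, 4.6, 4.6, 8.6, 8.7
The 2 values of 3.6 share dense rank 2.
The 2 values of 4.6 share dense rank 3.
Remaining distinct values take the next consecutive integers.
Group B values → pooled ranks: 8.7→5, 8.6→4, 4.6→3
Mean rank = (5 + 4 + 3) / 3 = 4.00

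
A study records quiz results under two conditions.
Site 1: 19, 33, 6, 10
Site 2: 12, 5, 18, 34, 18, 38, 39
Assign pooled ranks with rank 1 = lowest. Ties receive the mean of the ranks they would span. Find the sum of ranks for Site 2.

46

Sorted (ascending): 5, 6, 10, 12, 18, 18, 19, 33, 34, 38, 39
The 2 values of 18 occupy positions 5–6 → average rank (5+6)/2 = 5.5.
Site 2 values → pooled ranks: 12→4, 5→1, 18→5.5, 34→9, 18→5.5, 38→10, 39→11
Rank sum = 4 + 1 + 5.5 + 9 + 5.5 + 10 + 11 = 46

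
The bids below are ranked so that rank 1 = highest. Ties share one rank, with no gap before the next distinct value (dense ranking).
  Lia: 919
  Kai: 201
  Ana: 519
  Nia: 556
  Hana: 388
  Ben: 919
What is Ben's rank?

Sorted (descending): 919, 919, 556, 519, 388, 201
The 2 values of 919 share dense rank 1.
Remaining distinct values take the next consecutive integers.
Ben has value 919 → rank 1.

1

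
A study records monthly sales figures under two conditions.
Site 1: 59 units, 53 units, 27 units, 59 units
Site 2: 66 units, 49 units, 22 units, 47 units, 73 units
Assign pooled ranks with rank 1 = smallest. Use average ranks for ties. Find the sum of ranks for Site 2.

25

Sorted (ascending): 22, 27, 47, 49, 53, 59, 59, 66, 73
The 2 values of 59 occupy positions 6–7 → average rank (6+7)/2 = 6.5.
Site 2 values → pooled ranks: 66→8, 49→4, 22→1, 47→3, 73→9
Rank sum = 8 + 4 + 1 + 3 + 9 = 25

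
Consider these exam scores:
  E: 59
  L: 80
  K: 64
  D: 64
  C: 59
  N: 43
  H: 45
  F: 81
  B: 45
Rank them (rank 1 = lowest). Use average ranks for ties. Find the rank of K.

Sorted (ascending): 43, 45, 45, 59, 59, 64, 64, 80, 81
The 2 values of 45 occupy positions 2–3 → average rank (2+3)/2 = 2.5.
The 2 values of 59 occupy positions 4–5 → average rank (4+5)/2 = 4.5.
The 2 values of 64 occupy positions 6–7 → average rank (6+7)/2 = 6.5.
K has value 64 → rank 6.5.

6.5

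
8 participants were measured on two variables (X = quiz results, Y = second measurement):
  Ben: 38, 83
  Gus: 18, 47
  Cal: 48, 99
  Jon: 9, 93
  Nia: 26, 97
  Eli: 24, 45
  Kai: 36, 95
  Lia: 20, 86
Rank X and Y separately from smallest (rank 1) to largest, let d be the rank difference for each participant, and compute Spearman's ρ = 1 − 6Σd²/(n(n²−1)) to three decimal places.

0.452

Ranks of variable 1: 7, 2, 8, 1, 5, 4, 6, 3
Ranks of variable 2: 3, 2, 8, 5, 7, 1, 6, 4
d = r₁ − r₂: 4, 0, 0, -4, -2, 3, 0, -1
d²: 16, 0, 0, 16, 4, 9, 0, 1; Σd² = 46
ρ = 1 − 6·46/(8·63) = 1 − 276/504 = 0.452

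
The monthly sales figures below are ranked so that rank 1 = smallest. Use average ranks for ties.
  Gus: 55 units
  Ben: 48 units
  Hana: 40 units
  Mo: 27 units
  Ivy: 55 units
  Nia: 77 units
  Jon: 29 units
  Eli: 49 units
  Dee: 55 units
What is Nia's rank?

9

Sorted (ascending): 27, 29, 40, 48, 49, 55, 55, 55, 77
The 3 values of 55 occupy positions 6–8 → average rank 7.
Nia has value 77 units → rank 9.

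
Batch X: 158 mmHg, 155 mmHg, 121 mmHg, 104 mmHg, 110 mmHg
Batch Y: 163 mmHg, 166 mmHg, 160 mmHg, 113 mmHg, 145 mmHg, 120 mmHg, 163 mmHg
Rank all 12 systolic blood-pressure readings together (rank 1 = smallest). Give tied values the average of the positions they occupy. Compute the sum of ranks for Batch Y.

Sorted (ascending): 104, 110, 113, 120, 121, 145, 155, 158, 160, 163, 163, 166
The 2 values of 163 occupy positions 10–11 → average rank (10+11)/2 = 10.5.
Batch Y values → pooled ranks: 163→10.5, 166→12, 160→9, 113→3, 145→6, 120→4, 163→10.5
Rank sum = 10.5 + 12 + 9 + 3 + 6 + 4 + 10.5 = 55

55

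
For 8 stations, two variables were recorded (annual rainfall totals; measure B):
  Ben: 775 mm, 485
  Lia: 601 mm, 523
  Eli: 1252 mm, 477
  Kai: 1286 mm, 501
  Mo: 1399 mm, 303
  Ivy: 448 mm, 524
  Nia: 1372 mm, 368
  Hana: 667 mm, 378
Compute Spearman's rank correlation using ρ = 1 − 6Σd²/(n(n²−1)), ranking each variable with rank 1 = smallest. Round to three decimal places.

Ranks of variable 1: 4, 2, 5, 6, 8, 1, 7, 3
Ranks of variable 2: 5, 7, 4, 6, 1, 8, 2, 3
d = r₁ − r₂: -1, -5, 1, 0, 7, -7, 5, 0
d²: 1, 25, 1, 0, 49, 49, 25, 0; Σd² = 150
ρ = 1 − 6·150/(8·63) = 1 − 900/504 = -0.786

-0.786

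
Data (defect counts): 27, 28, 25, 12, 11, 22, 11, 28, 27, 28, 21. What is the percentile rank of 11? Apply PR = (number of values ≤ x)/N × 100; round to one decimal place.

N = 11.
Strictly below 11: 0. Equal to 11: 2.
PR = 2/11 × 100 = 18.2

18.2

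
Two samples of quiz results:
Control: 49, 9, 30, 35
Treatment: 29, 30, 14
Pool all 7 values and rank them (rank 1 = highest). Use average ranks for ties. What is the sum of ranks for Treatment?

14.5

Sorted (descending): 49, 35, 30, 30, 29, 14, 9
The 2 values of 30 occupy positions 3–4 → average rank (3+4)/2 = 3.5.
Treatment values → pooled ranks: 29→5, 30→3.5, 14→6
Rank sum = 5 + 3.5 + 6 = 14.5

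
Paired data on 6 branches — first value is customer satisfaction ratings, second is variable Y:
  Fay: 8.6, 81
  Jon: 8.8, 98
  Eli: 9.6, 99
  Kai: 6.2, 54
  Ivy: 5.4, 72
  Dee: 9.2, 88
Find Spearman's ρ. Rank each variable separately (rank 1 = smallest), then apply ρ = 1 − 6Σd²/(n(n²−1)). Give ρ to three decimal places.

0.886

Ranks of variable 1: 3, 4, 6, 2, 1, 5
Ranks of variable 2: 3, 5, 6, 1, 2, 4
d = r₁ − r₂: 0, -1, 0, 1, -1, 1
d²: 0, 1, 0, 1, 1, 1; Σd² = 4
ρ = 1 − 6·4/(6·35) = 1 − 24/210 = 0.886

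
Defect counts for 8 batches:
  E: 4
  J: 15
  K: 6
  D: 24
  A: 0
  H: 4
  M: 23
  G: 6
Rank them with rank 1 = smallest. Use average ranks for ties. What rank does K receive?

4.5

Sorted (ascending): 0, 4, 4, 6, 6, 15, 23, 24
The 2 values of 4 occupy positions 2–3 → average rank (2+3)/2 = 2.5.
The 2 values of 6 occupy positions 4–5 → average rank (4+5)/2 = 4.5.
K has value 6 → rank 4.5.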